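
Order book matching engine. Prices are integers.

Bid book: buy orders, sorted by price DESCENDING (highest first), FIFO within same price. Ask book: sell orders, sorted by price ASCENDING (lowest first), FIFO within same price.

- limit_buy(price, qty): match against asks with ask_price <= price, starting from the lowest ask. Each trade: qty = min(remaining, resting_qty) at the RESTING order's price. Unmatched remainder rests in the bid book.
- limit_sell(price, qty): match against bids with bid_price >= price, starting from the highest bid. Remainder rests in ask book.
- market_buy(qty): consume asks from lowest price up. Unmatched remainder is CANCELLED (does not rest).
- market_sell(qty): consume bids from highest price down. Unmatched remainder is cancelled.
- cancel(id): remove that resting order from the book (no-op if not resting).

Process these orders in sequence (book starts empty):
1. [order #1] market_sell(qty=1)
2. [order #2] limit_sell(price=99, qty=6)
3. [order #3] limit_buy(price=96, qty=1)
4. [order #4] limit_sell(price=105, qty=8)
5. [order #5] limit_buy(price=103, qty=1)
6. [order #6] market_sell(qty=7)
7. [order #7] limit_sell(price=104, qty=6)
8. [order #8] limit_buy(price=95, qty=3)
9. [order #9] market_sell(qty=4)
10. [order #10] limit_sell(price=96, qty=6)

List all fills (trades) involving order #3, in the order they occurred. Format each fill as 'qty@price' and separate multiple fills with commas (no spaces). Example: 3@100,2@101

Answer: 1@96

Derivation:
After op 1 [order #1] market_sell(qty=1): fills=none; bids=[-] asks=[-]
After op 2 [order #2] limit_sell(price=99, qty=6): fills=none; bids=[-] asks=[#2:6@99]
After op 3 [order #3] limit_buy(price=96, qty=1): fills=none; bids=[#3:1@96] asks=[#2:6@99]
After op 4 [order #4] limit_sell(price=105, qty=8): fills=none; bids=[#3:1@96] asks=[#2:6@99 #4:8@105]
After op 5 [order #5] limit_buy(price=103, qty=1): fills=#5x#2:1@99; bids=[#3:1@96] asks=[#2:5@99 #4:8@105]
After op 6 [order #6] market_sell(qty=7): fills=#3x#6:1@96; bids=[-] asks=[#2:5@99 #4:8@105]
After op 7 [order #7] limit_sell(price=104, qty=6): fills=none; bids=[-] asks=[#2:5@99 #7:6@104 #4:8@105]
After op 8 [order #8] limit_buy(price=95, qty=3): fills=none; bids=[#8:3@95] asks=[#2:5@99 #7:6@104 #4:8@105]
After op 9 [order #9] market_sell(qty=4): fills=#8x#9:3@95; bids=[-] asks=[#2:5@99 #7:6@104 #4:8@105]
After op 10 [order #10] limit_sell(price=96, qty=6): fills=none; bids=[-] asks=[#10:6@96 #2:5@99 #7:6@104 #4:8@105]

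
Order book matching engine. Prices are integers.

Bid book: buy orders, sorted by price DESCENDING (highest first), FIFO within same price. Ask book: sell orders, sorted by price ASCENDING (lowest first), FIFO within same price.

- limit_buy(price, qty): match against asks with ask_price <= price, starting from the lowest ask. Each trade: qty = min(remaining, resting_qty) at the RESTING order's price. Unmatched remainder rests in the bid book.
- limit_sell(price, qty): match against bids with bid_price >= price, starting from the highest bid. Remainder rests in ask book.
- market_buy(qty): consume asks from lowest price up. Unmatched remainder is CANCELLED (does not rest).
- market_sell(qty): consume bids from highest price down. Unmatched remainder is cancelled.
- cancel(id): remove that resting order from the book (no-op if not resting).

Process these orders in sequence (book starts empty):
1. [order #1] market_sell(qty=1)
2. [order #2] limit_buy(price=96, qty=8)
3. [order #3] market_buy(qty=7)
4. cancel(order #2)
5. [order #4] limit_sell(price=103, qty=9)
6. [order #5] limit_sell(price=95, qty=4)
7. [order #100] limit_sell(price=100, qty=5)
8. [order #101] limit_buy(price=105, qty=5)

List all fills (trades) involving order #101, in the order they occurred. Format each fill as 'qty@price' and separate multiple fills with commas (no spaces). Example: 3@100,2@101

After op 1 [order #1] market_sell(qty=1): fills=none; bids=[-] asks=[-]
After op 2 [order #2] limit_buy(price=96, qty=8): fills=none; bids=[#2:8@96] asks=[-]
After op 3 [order #3] market_buy(qty=7): fills=none; bids=[#2:8@96] asks=[-]
After op 4 cancel(order #2): fills=none; bids=[-] asks=[-]
After op 5 [order #4] limit_sell(price=103, qty=9): fills=none; bids=[-] asks=[#4:9@103]
After op 6 [order #5] limit_sell(price=95, qty=4): fills=none; bids=[-] asks=[#5:4@95 #4:9@103]
After op 7 [order #100] limit_sell(price=100, qty=5): fills=none; bids=[-] asks=[#5:4@95 #100:5@100 #4:9@103]
After op 8 [order #101] limit_buy(price=105, qty=5): fills=#101x#5:4@95 #101x#100:1@100; bids=[-] asks=[#100:4@100 #4:9@103]

Answer: 4@95,1@100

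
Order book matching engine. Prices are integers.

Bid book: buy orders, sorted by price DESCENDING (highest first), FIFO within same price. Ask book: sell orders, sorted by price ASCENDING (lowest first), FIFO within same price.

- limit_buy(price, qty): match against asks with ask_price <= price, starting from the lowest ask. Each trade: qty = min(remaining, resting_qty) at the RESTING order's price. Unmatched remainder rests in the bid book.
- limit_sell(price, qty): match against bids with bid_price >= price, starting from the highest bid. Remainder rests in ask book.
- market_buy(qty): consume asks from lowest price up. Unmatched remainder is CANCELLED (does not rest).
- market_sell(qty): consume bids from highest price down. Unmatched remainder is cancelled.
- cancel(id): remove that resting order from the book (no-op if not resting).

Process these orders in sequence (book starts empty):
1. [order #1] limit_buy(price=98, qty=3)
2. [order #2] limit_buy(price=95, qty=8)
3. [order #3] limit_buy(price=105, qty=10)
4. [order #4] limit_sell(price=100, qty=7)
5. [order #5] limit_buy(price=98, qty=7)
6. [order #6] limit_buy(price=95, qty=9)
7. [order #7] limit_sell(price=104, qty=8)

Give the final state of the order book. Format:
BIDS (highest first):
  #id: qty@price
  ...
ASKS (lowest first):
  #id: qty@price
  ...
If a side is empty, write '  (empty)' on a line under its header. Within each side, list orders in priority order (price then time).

Answer: BIDS (highest first):
  #1: 3@98
  #5: 7@98
  #2: 8@95
  #6: 9@95
ASKS (lowest first):
  #7: 5@104

Derivation:
After op 1 [order #1] limit_buy(price=98, qty=3): fills=none; bids=[#1:3@98] asks=[-]
After op 2 [order #2] limit_buy(price=95, qty=8): fills=none; bids=[#1:3@98 #2:8@95] asks=[-]
After op 3 [order #3] limit_buy(price=105, qty=10): fills=none; bids=[#3:10@105 #1:3@98 #2:8@95] asks=[-]
After op 4 [order #4] limit_sell(price=100, qty=7): fills=#3x#4:7@105; bids=[#3:3@105 #1:3@98 #2:8@95] asks=[-]
After op 5 [order #5] limit_buy(price=98, qty=7): fills=none; bids=[#3:3@105 #1:3@98 #5:7@98 #2:8@95] asks=[-]
After op 6 [order #6] limit_buy(price=95, qty=9): fills=none; bids=[#3:3@105 #1:3@98 #5:7@98 #2:8@95 #6:9@95] asks=[-]
After op 7 [order #7] limit_sell(price=104, qty=8): fills=#3x#7:3@105; bids=[#1:3@98 #5:7@98 #2:8@95 #6:9@95] asks=[#7:5@104]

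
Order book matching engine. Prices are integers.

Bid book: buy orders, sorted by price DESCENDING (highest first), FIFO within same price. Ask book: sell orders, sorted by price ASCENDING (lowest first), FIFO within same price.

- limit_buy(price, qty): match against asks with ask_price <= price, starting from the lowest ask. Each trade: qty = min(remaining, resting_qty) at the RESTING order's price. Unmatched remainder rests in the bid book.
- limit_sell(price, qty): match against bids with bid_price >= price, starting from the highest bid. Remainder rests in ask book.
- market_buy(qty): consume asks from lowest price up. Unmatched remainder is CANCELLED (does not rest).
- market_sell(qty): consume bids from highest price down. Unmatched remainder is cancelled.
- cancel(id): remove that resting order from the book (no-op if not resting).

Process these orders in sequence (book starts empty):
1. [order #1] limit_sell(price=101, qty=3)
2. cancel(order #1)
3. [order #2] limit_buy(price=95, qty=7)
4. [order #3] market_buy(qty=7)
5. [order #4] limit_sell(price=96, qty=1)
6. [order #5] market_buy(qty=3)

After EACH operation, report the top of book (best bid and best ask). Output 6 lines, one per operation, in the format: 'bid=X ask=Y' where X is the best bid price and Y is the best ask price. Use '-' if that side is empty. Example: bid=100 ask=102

After op 1 [order #1] limit_sell(price=101, qty=3): fills=none; bids=[-] asks=[#1:3@101]
After op 2 cancel(order #1): fills=none; bids=[-] asks=[-]
After op 3 [order #2] limit_buy(price=95, qty=7): fills=none; bids=[#2:7@95] asks=[-]
After op 4 [order #3] market_buy(qty=7): fills=none; bids=[#2:7@95] asks=[-]
After op 5 [order #4] limit_sell(price=96, qty=1): fills=none; bids=[#2:7@95] asks=[#4:1@96]
After op 6 [order #5] market_buy(qty=3): fills=#5x#4:1@96; bids=[#2:7@95] asks=[-]

Answer: bid=- ask=101
bid=- ask=-
bid=95 ask=-
bid=95 ask=-
bid=95 ask=96
bid=95 ask=-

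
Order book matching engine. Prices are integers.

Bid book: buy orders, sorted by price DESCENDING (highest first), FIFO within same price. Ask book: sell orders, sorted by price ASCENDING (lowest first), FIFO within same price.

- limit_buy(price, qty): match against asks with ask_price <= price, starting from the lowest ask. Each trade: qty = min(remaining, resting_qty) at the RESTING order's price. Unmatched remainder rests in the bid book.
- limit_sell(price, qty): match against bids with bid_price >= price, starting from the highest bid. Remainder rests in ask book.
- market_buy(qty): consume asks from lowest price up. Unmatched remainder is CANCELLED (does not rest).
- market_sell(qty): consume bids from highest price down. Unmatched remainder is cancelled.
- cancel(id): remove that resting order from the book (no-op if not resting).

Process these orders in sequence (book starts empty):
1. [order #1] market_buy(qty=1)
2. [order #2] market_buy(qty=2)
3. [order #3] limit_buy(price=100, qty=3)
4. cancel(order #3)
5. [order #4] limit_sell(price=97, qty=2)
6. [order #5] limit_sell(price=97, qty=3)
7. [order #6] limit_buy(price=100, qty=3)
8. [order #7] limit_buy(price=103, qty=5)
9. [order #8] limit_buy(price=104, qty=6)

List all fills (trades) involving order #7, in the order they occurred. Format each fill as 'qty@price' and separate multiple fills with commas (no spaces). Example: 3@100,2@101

Answer: 2@97

Derivation:
After op 1 [order #1] market_buy(qty=1): fills=none; bids=[-] asks=[-]
After op 2 [order #2] market_buy(qty=2): fills=none; bids=[-] asks=[-]
After op 3 [order #3] limit_buy(price=100, qty=3): fills=none; bids=[#3:3@100] asks=[-]
After op 4 cancel(order #3): fills=none; bids=[-] asks=[-]
After op 5 [order #4] limit_sell(price=97, qty=2): fills=none; bids=[-] asks=[#4:2@97]
After op 6 [order #5] limit_sell(price=97, qty=3): fills=none; bids=[-] asks=[#4:2@97 #5:3@97]
After op 7 [order #6] limit_buy(price=100, qty=3): fills=#6x#4:2@97 #6x#5:1@97; bids=[-] asks=[#5:2@97]
After op 8 [order #7] limit_buy(price=103, qty=5): fills=#7x#5:2@97; bids=[#7:3@103] asks=[-]
After op 9 [order #8] limit_buy(price=104, qty=6): fills=none; bids=[#8:6@104 #7:3@103] asks=[-]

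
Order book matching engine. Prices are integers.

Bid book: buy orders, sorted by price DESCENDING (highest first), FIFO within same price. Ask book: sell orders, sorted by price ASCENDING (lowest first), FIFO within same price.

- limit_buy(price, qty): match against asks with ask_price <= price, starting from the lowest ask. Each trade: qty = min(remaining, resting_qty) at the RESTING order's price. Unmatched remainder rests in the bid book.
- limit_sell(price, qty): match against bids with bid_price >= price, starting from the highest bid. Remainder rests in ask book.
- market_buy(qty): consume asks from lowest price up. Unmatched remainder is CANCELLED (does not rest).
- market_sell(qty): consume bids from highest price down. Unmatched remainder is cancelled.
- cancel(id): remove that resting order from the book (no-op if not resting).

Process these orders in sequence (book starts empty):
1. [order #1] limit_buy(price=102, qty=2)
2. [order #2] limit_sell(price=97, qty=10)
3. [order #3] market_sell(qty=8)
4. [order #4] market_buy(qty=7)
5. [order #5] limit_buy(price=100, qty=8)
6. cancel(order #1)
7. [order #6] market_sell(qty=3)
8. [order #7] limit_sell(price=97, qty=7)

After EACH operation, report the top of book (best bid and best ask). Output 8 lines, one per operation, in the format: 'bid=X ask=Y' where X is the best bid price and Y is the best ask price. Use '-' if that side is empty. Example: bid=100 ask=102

After op 1 [order #1] limit_buy(price=102, qty=2): fills=none; bids=[#1:2@102] asks=[-]
After op 2 [order #2] limit_sell(price=97, qty=10): fills=#1x#2:2@102; bids=[-] asks=[#2:8@97]
After op 3 [order #3] market_sell(qty=8): fills=none; bids=[-] asks=[#2:8@97]
After op 4 [order #4] market_buy(qty=7): fills=#4x#2:7@97; bids=[-] asks=[#2:1@97]
After op 5 [order #5] limit_buy(price=100, qty=8): fills=#5x#2:1@97; bids=[#5:7@100] asks=[-]
After op 6 cancel(order #1): fills=none; bids=[#5:7@100] asks=[-]
After op 7 [order #6] market_sell(qty=3): fills=#5x#6:3@100; bids=[#5:4@100] asks=[-]
After op 8 [order #7] limit_sell(price=97, qty=7): fills=#5x#7:4@100; bids=[-] asks=[#7:3@97]

Answer: bid=102 ask=-
bid=- ask=97
bid=- ask=97
bid=- ask=97
bid=100 ask=-
bid=100 ask=-
bid=100 ask=-
bid=- ask=97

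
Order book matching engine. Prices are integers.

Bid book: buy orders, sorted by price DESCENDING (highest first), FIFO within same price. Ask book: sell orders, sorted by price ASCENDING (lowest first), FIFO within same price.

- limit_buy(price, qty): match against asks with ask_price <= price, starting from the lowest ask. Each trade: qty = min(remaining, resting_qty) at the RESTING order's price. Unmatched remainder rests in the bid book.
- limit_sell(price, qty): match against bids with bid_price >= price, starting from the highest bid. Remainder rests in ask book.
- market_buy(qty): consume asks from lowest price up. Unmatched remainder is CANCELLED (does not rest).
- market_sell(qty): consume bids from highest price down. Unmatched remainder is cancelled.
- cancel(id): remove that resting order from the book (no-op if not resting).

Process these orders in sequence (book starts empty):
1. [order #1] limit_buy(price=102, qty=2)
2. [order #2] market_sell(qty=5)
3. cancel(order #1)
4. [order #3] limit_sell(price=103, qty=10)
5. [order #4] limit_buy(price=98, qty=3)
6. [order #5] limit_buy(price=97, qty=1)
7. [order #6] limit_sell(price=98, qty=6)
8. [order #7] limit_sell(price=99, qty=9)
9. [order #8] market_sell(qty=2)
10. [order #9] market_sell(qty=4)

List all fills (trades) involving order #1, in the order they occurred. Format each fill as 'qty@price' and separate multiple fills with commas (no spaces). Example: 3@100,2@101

After op 1 [order #1] limit_buy(price=102, qty=2): fills=none; bids=[#1:2@102] asks=[-]
After op 2 [order #2] market_sell(qty=5): fills=#1x#2:2@102; bids=[-] asks=[-]
After op 3 cancel(order #1): fills=none; bids=[-] asks=[-]
After op 4 [order #3] limit_sell(price=103, qty=10): fills=none; bids=[-] asks=[#3:10@103]
After op 5 [order #4] limit_buy(price=98, qty=3): fills=none; bids=[#4:3@98] asks=[#3:10@103]
After op 6 [order #5] limit_buy(price=97, qty=1): fills=none; bids=[#4:3@98 #5:1@97] asks=[#3:10@103]
After op 7 [order #6] limit_sell(price=98, qty=6): fills=#4x#6:3@98; bids=[#5:1@97] asks=[#6:3@98 #3:10@103]
After op 8 [order #7] limit_sell(price=99, qty=9): fills=none; bids=[#5:1@97] asks=[#6:3@98 #7:9@99 #3:10@103]
After op 9 [order #8] market_sell(qty=2): fills=#5x#8:1@97; bids=[-] asks=[#6:3@98 #7:9@99 #3:10@103]
After op 10 [order #9] market_sell(qty=4): fills=none; bids=[-] asks=[#6:3@98 #7:9@99 #3:10@103]

Answer: 2@102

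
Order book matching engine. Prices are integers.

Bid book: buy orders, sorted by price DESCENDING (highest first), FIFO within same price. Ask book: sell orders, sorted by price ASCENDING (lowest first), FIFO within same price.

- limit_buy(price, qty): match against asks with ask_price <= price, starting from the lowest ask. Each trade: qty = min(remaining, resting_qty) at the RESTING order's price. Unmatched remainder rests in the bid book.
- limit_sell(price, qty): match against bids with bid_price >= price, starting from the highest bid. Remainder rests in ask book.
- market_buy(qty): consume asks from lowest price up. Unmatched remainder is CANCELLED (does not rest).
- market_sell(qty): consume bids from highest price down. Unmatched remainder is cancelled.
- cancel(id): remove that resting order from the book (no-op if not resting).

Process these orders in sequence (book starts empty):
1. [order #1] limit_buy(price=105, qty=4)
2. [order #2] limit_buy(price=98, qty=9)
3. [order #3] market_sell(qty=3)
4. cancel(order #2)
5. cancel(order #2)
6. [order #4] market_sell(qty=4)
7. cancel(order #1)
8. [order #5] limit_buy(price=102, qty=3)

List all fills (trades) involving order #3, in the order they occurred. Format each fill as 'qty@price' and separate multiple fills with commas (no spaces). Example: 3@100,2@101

Answer: 3@105

Derivation:
After op 1 [order #1] limit_buy(price=105, qty=4): fills=none; bids=[#1:4@105] asks=[-]
After op 2 [order #2] limit_buy(price=98, qty=9): fills=none; bids=[#1:4@105 #2:9@98] asks=[-]
After op 3 [order #3] market_sell(qty=3): fills=#1x#3:3@105; bids=[#1:1@105 #2:9@98] asks=[-]
After op 4 cancel(order #2): fills=none; bids=[#1:1@105] asks=[-]
After op 5 cancel(order #2): fills=none; bids=[#1:1@105] asks=[-]
After op 6 [order #4] market_sell(qty=4): fills=#1x#4:1@105; bids=[-] asks=[-]
After op 7 cancel(order #1): fills=none; bids=[-] asks=[-]
After op 8 [order #5] limit_buy(price=102, qty=3): fills=none; bids=[#5:3@102] asks=[-]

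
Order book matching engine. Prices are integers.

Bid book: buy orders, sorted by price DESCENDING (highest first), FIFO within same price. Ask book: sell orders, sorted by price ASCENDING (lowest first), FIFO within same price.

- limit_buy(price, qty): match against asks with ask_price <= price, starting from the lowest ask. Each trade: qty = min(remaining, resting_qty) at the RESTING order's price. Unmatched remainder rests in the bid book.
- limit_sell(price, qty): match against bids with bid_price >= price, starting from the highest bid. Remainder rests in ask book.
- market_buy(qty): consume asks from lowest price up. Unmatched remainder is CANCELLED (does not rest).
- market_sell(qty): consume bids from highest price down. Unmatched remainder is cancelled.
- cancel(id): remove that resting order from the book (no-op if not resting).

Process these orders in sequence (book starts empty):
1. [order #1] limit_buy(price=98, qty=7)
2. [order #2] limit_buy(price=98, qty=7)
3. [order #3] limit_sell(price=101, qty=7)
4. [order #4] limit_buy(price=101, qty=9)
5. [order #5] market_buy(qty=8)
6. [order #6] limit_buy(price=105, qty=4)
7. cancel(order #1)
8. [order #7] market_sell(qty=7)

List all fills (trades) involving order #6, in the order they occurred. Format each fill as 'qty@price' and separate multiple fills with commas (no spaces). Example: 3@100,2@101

Answer: 4@105

Derivation:
After op 1 [order #1] limit_buy(price=98, qty=7): fills=none; bids=[#1:7@98] asks=[-]
After op 2 [order #2] limit_buy(price=98, qty=7): fills=none; bids=[#1:7@98 #2:7@98] asks=[-]
After op 3 [order #3] limit_sell(price=101, qty=7): fills=none; bids=[#1:7@98 #2:7@98] asks=[#3:7@101]
After op 4 [order #4] limit_buy(price=101, qty=9): fills=#4x#3:7@101; bids=[#4:2@101 #1:7@98 #2:7@98] asks=[-]
After op 5 [order #5] market_buy(qty=8): fills=none; bids=[#4:2@101 #1:7@98 #2:7@98] asks=[-]
After op 6 [order #6] limit_buy(price=105, qty=4): fills=none; bids=[#6:4@105 #4:2@101 #1:7@98 #2:7@98] asks=[-]
After op 7 cancel(order #1): fills=none; bids=[#6:4@105 #4:2@101 #2:7@98] asks=[-]
After op 8 [order #7] market_sell(qty=7): fills=#6x#7:4@105 #4x#7:2@101 #2x#7:1@98; bids=[#2:6@98] asks=[-]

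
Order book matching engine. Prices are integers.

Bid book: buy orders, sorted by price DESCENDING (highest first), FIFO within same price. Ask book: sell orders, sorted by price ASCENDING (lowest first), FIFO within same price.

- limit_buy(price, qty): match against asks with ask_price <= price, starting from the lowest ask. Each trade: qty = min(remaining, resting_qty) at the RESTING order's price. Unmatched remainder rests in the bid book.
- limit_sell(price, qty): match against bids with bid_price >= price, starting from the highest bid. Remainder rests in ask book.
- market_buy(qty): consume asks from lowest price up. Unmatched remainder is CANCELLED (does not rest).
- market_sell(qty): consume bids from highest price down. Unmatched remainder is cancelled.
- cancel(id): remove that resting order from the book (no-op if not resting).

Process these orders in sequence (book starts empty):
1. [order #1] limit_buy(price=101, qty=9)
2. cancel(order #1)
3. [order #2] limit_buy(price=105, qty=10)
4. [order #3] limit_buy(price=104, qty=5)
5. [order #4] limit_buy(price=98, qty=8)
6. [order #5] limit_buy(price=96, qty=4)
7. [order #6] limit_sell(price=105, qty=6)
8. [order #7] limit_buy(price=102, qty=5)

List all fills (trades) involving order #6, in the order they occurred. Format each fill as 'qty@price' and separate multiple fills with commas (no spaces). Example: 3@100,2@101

Answer: 6@105

Derivation:
After op 1 [order #1] limit_buy(price=101, qty=9): fills=none; bids=[#1:9@101] asks=[-]
After op 2 cancel(order #1): fills=none; bids=[-] asks=[-]
After op 3 [order #2] limit_buy(price=105, qty=10): fills=none; bids=[#2:10@105] asks=[-]
After op 4 [order #3] limit_buy(price=104, qty=5): fills=none; bids=[#2:10@105 #3:5@104] asks=[-]
After op 5 [order #4] limit_buy(price=98, qty=8): fills=none; bids=[#2:10@105 #3:5@104 #4:8@98] asks=[-]
After op 6 [order #5] limit_buy(price=96, qty=4): fills=none; bids=[#2:10@105 #3:5@104 #4:8@98 #5:4@96] asks=[-]
After op 7 [order #6] limit_sell(price=105, qty=6): fills=#2x#6:6@105; bids=[#2:4@105 #3:5@104 #4:8@98 #5:4@96] asks=[-]
After op 8 [order #7] limit_buy(price=102, qty=5): fills=none; bids=[#2:4@105 #3:5@104 #7:5@102 #4:8@98 #5:4@96] asks=[-]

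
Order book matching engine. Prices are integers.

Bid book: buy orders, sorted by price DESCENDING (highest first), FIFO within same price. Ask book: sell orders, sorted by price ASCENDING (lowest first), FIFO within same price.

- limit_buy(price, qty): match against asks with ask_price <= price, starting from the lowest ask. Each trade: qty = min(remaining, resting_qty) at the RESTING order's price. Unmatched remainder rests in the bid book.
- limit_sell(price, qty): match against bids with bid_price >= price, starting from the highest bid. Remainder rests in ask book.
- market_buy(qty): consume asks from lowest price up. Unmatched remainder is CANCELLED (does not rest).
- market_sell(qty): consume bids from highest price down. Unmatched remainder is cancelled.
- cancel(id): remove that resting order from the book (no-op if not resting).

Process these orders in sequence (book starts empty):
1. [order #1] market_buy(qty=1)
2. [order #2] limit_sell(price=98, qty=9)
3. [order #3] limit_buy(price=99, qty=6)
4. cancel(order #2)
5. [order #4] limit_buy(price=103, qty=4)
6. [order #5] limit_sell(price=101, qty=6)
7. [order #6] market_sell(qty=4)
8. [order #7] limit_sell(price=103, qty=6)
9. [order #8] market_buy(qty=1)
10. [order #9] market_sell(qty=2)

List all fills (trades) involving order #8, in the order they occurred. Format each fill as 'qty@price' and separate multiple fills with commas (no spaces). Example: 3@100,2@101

Answer: 1@101

Derivation:
After op 1 [order #1] market_buy(qty=1): fills=none; bids=[-] asks=[-]
After op 2 [order #2] limit_sell(price=98, qty=9): fills=none; bids=[-] asks=[#2:9@98]
After op 3 [order #3] limit_buy(price=99, qty=6): fills=#3x#2:6@98; bids=[-] asks=[#2:3@98]
After op 4 cancel(order #2): fills=none; bids=[-] asks=[-]
After op 5 [order #4] limit_buy(price=103, qty=4): fills=none; bids=[#4:4@103] asks=[-]
After op 6 [order #5] limit_sell(price=101, qty=6): fills=#4x#5:4@103; bids=[-] asks=[#5:2@101]
After op 7 [order #6] market_sell(qty=4): fills=none; bids=[-] asks=[#5:2@101]
After op 8 [order #7] limit_sell(price=103, qty=6): fills=none; bids=[-] asks=[#5:2@101 #7:6@103]
After op 9 [order #8] market_buy(qty=1): fills=#8x#5:1@101; bids=[-] asks=[#5:1@101 #7:6@103]
After op 10 [order #9] market_sell(qty=2): fills=none; bids=[-] asks=[#5:1@101 #7:6@103]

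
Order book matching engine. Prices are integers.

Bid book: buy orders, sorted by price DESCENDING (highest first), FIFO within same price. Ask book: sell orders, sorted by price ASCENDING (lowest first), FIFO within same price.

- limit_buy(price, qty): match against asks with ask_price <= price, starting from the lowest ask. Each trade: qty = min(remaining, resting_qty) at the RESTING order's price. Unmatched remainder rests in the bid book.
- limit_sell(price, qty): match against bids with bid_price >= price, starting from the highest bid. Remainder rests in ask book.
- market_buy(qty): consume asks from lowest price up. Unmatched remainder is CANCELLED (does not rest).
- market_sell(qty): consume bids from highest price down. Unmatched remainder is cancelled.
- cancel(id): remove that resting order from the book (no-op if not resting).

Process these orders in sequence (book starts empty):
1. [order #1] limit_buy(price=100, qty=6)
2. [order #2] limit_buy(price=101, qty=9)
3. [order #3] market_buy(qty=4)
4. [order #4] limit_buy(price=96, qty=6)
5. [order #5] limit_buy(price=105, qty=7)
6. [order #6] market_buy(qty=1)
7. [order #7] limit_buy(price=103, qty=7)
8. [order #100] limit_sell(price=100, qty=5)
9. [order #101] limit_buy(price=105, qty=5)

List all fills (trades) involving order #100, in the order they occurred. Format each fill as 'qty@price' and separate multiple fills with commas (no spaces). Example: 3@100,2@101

Answer: 5@105

Derivation:
After op 1 [order #1] limit_buy(price=100, qty=6): fills=none; bids=[#1:6@100] asks=[-]
After op 2 [order #2] limit_buy(price=101, qty=9): fills=none; bids=[#2:9@101 #1:6@100] asks=[-]
After op 3 [order #3] market_buy(qty=4): fills=none; bids=[#2:9@101 #1:6@100] asks=[-]
After op 4 [order #4] limit_buy(price=96, qty=6): fills=none; bids=[#2:9@101 #1:6@100 #4:6@96] asks=[-]
After op 5 [order #5] limit_buy(price=105, qty=7): fills=none; bids=[#5:7@105 #2:9@101 #1:6@100 #4:6@96] asks=[-]
After op 6 [order #6] market_buy(qty=1): fills=none; bids=[#5:7@105 #2:9@101 #1:6@100 #4:6@96] asks=[-]
After op 7 [order #7] limit_buy(price=103, qty=7): fills=none; bids=[#5:7@105 #7:7@103 #2:9@101 #1:6@100 #4:6@96] asks=[-]
After op 8 [order #100] limit_sell(price=100, qty=5): fills=#5x#100:5@105; bids=[#5:2@105 #7:7@103 #2:9@101 #1:6@100 #4:6@96] asks=[-]
After op 9 [order #101] limit_buy(price=105, qty=5): fills=none; bids=[#5:2@105 #101:5@105 #7:7@103 #2:9@101 #1:6@100 #4:6@96] asks=[-]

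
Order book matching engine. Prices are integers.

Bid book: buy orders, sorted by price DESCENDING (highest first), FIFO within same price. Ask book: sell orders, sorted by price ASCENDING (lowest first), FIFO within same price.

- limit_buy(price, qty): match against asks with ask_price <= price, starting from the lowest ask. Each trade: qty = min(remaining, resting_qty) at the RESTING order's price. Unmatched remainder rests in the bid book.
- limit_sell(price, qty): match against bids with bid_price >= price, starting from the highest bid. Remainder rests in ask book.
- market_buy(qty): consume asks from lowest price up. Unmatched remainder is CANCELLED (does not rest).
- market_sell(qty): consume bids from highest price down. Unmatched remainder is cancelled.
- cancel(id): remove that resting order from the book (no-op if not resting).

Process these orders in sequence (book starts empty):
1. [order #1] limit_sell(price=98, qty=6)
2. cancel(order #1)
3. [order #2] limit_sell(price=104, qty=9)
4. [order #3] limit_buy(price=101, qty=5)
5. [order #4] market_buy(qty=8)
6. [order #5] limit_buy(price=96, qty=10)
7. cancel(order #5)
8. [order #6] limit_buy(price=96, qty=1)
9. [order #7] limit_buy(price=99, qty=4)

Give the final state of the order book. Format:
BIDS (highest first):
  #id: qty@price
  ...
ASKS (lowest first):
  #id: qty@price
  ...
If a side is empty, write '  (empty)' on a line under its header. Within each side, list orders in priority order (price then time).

After op 1 [order #1] limit_sell(price=98, qty=6): fills=none; bids=[-] asks=[#1:6@98]
After op 2 cancel(order #1): fills=none; bids=[-] asks=[-]
After op 3 [order #2] limit_sell(price=104, qty=9): fills=none; bids=[-] asks=[#2:9@104]
After op 4 [order #3] limit_buy(price=101, qty=5): fills=none; bids=[#3:5@101] asks=[#2:9@104]
After op 5 [order #4] market_buy(qty=8): fills=#4x#2:8@104; bids=[#3:5@101] asks=[#2:1@104]
After op 6 [order #5] limit_buy(price=96, qty=10): fills=none; bids=[#3:5@101 #5:10@96] asks=[#2:1@104]
After op 7 cancel(order #5): fills=none; bids=[#3:5@101] asks=[#2:1@104]
After op 8 [order #6] limit_buy(price=96, qty=1): fills=none; bids=[#3:5@101 #6:1@96] asks=[#2:1@104]
After op 9 [order #7] limit_buy(price=99, qty=4): fills=none; bids=[#3:5@101 #7:4@99 #6:1@96] asks=[#2:1@104]

Answer: BIDS (highest first):
  #3: 5@101
  #7: 4@99
  #6: 1@96
ASKS (lowest first):
  #2: 1@104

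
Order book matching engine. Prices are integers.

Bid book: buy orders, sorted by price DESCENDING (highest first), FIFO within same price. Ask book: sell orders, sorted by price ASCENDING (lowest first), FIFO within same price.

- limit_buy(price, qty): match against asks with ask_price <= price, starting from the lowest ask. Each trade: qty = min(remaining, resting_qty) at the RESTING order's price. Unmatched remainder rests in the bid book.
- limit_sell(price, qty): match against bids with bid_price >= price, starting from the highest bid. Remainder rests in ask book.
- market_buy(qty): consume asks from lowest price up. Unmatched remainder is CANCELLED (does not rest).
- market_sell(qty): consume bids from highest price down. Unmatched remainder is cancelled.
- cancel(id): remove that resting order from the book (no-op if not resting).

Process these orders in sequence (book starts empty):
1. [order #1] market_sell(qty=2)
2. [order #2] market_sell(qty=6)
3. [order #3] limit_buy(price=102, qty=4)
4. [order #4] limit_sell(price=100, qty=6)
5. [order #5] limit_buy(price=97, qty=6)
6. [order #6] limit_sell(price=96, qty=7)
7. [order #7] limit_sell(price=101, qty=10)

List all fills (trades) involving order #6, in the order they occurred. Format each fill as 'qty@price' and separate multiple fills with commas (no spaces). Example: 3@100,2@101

Answer: 6@97

Derivation:
After op 1 [order #1] market_sell(qty=2): fills=none; bids=[-] asks=[-]
After op 2 [order #2] market_sell(qty=6): fills=none; bids=[-] asks=[-]
After op 3 [order #3] limit_buy(price=102, qty=4): fills=none; bids=[#3:4@102] asks=[-]
After op 4 [order #4] limit_sell(price=100, qty=6): fills=#3x#4:4@102; bids=[-] asks=[#4:2@100]
After op 5 [order #5] limit_buy(price=97, qty=6): fills=none; bids=[#5:6@97] asks=[#4:2@100]
After op 6 [order #6] limit_sell(price=96, qty=7): fills=#5x#6:6@97; bids=[-] asks=[#6:1@96 #4:2@100]
After op 7 [order #7] limit_sell(price=101, qty=10): fills=none; bids=[-] asks=[#6:1@96 #4:2@100 #7:10@101]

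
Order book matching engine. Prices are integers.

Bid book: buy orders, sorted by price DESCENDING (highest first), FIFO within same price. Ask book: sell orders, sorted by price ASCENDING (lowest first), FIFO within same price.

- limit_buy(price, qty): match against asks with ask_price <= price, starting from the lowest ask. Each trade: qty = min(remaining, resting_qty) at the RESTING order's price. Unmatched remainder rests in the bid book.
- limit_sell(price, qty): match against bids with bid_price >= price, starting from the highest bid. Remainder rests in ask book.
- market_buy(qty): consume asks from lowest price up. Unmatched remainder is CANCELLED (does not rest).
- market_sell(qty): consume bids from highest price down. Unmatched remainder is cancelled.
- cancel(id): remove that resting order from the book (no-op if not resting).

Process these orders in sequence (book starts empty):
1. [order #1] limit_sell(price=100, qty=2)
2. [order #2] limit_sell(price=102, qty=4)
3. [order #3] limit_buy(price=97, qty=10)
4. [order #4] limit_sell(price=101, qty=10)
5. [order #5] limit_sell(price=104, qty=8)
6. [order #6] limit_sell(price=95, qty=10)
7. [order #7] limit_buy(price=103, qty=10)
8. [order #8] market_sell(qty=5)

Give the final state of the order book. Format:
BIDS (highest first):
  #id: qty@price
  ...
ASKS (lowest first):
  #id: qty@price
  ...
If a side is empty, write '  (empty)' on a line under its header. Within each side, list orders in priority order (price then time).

After op 1 [order #1] limit_sell(price=100, qty=2): fills=none; bids=[-] asks=[#1:2@100]
After op 2 [order #2] limit_sell(price=102, qty=4): fills=none; bids=[-] asks=[#1:2@100 #2:4@102]
After op 3 [order #3] limit_buy(price=97, qty=10): fills=none; bids=[#3:10@97] asks=[#1:2@100 #2:4@102]
After op 4 [order #4] limit_sell(price=101, qty=10): fills=none; bids=[#3:10@97] asks=[#1:2@100 #4:10@101 #2:4@102]
After op 5 [order #5] limit_sell(price=104, qty=8): fills=none; bids=[#3:10@97] asks=[#1:2@100 #4:10@101 #2:4@102 #5:8@104]
After op 6 [order #6] limit_sell(price=95, qty=10): fills=#3x#6:10@97; bids=[-] asks=[#1:2@100 #4:10@101 #2:4@102 #5:8@104]
After op 7 [order #7] limit_buy(price=103, qty=10): fills=#7x#1:2@100 #7x#4:8@101; bids=[-] asks=[#4:2@101 #2:4@102 #5:8@104]
After op 8 [order #8] market_sell(qty=5): fills=none; bids=[-] asks=[#4:2@101 #2:4@102 #5:8@104]

Answer: BIDS (highest first):
  (empty)
ASKS (lowest first):
  #4: 2@101
  #2: 4@102
  #5: 8@104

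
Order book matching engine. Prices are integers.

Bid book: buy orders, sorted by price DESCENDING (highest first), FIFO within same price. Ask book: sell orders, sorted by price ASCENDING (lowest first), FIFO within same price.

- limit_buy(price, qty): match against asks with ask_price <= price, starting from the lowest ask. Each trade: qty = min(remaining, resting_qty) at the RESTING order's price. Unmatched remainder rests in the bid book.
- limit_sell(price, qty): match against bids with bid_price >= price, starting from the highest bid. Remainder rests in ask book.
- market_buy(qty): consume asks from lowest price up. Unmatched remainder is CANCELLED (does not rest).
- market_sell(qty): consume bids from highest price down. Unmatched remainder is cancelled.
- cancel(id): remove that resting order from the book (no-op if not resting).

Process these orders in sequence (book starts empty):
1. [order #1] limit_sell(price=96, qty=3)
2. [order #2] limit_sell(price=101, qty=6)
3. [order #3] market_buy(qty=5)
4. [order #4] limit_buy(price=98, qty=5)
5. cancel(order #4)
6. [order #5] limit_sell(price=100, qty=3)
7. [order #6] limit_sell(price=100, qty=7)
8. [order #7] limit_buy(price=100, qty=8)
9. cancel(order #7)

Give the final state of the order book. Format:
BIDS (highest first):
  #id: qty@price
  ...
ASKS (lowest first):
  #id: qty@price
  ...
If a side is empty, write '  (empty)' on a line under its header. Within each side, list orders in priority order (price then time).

Answer: BIDS (highest first):
  (empty)
ASKS (lowest first):
  #6: 2@100
  #2: 4@101

Derivation:
After op 1 [order #1] limit_sell(price=96, qty=3): fills=none; bids=[-] asks=[#1:3@96]
After op 2 [order #2] limit_sell(price=101, qty=6): fills=none; bids=[-] asks=[#1:3@96 #2:6@101]
After op 3 [order #3] market_buy(qty=5): fills=#3x#1:3@96 #3x#2:2@101; bids=[-] asks=[#2:4@101]
After op 4 [order #4] limit_buy(price=98, qty=5): fills=none; bids=[#4:5@98] asks=[#2:4@101]
After op 5 cancel(order #4): fills=none; bids=[-] asks=[#2:4@101]
After op 6 [order #5] limit_sell(price=100, qty=3): fills=none; bids=[-] asks=[#5:3@100 #2:4@101]
After op 7 [order #6] limit_sell(price=100, qty=7): fills=none; bids=[-] asks=[#5:3@100 #6:7@100 #2:4@101]
After op 8 [order #7] limit_buy(price=100, qty=8): fills=#7x#5:3@100 #7x#6:5@100; bids=[-] asks=[#6:2@100 #2:4@101]
After op 9 cancel(order #7): fills=none; bids=[-] asks=[#6:2@100 #2:4@101]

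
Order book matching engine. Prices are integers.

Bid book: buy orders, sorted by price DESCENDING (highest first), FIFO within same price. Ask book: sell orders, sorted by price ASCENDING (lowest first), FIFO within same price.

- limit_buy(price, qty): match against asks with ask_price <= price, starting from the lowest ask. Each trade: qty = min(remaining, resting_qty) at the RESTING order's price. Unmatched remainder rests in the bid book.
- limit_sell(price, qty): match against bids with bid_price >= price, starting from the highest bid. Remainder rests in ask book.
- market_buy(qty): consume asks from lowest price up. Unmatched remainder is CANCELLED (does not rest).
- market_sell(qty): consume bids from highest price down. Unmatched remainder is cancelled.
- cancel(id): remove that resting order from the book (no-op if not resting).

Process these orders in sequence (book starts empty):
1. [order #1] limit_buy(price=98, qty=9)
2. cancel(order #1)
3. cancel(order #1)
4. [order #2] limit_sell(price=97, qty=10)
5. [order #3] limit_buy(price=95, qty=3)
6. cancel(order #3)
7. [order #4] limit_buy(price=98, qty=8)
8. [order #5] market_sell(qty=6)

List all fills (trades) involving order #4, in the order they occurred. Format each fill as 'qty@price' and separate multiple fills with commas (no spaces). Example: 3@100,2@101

After op 1 [order #1] limit_buy(price=98, qty=9): fills=none; bids=[#1:9@98] asks=[-]
After op 2 cancel(order #1): fills=none; bids=[-] asks=[-]
After op 3 cancel(order #1): fills=none; bids=[-] asks=[-]
After op 4 [order #2] limit_sell(price=97, qty=10): fills=none; bids=[-] asks=[#2:10@97]
After op 5 [order #3] limit_buy(price=95, qty=3): fills=none; bids=[#3:3@95] asks=[#2:10@97]
After op 6 cancel(order #3): fills=none; bids=[-] asks=[#2:10@97]
After op 7 [order #4] limit_buy(price=98, qty=8): fills=#4x#2:8@97; bids=[-] asks=[#2:2@97]
After op 8 [order #5] market_sell(qty=6): fills=none; bids=[-] asks=[#2:2@97]

Answer: 8@97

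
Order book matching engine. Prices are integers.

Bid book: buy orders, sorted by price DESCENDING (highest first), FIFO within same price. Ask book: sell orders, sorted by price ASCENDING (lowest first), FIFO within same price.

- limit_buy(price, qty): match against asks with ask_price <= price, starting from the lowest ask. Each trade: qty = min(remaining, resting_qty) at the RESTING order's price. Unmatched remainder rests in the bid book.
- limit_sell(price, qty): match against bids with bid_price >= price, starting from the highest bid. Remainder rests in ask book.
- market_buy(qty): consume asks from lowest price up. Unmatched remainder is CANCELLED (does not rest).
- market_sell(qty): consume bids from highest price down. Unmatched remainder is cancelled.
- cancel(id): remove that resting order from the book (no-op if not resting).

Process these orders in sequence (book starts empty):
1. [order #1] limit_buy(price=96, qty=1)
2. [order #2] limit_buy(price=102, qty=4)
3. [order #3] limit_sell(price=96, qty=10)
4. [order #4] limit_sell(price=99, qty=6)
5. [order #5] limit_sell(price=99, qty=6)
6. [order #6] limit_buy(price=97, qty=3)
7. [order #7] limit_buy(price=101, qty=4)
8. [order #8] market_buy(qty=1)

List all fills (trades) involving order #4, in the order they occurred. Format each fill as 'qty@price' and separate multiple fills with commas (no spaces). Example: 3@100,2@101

After op 1 [order #1] limit_buy(price=96, qty=1): fills=none; bids=[#1:1@96] asks=[-]
After op 2 [order #2] limit_buy(price=102, qty=4): fills=none; bids=[#2:4@102 #1:1@96] asks=[-]
After op 3 [order #3] limit_sell(price=96, qty=10): fills=#2x#3:4@102 #1x#3:1@96; bids=[-] asks=[#3:5@96]
After op 4 [order #4] limit_sell(price=99, qty=6): fills=none; bids=[-] asks=[#3:5@96 #4:6@99]
After op 5 [order #5] limit_sell(price=99, qty=6): fills=none; bids=[-] asks=[#3:5@96 #4:6@99 #5:6@99]
After op 6 [order #6] limit_buy(price=97, qty=3): fills=#6x#3:3@96; bids=[-] asks=[#3:2@96 #4:6@99 #5:6@99]
After op 7 [order #7] limit_buy(price=101, qty=4): fills=#7x#3:2@96 #7x#4:2@99; bids=[-] asks=[#4:4@99 #5:6@99]
After op 8 [order #8] market_buy(qty=1): fills=#8x#4:1@99; bids=[-] asks=[#4:3@99 #5:6@99]

Answer: 2@99,1@99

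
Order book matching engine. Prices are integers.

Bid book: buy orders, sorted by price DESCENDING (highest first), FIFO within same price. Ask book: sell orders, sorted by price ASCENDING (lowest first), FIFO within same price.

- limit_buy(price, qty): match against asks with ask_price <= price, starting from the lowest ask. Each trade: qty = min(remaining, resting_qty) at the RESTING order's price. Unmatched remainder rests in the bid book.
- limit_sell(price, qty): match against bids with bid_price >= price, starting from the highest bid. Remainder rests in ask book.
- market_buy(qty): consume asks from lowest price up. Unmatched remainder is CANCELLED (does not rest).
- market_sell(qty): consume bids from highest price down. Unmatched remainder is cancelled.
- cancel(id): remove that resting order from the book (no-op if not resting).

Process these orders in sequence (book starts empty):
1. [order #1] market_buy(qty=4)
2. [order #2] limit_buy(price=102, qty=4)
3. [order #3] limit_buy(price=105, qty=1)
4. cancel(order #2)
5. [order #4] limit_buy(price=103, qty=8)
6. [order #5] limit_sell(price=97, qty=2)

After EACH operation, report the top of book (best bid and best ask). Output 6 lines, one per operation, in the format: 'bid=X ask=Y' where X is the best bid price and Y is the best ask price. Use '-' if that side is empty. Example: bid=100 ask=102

Answer: bid=- ask=-
bid=102 ask=-
bid=105 ask=-
bid=105 ask=-
bid=105 ask=-
bid=103 ask=-

Derivation:
After op 1 [order #1] market_buy(qty=4): fills=none; bids=[-] asks=[-]
After op 2 [order #2] limit_buy(price=102, qty=4): fills=none; bids=[#2:4@102] asks=[-]
After op 3 [order #3] limit_buy(price=105, qty=1): fills=none; bids=[#3:1@105 #2:4@102] asks=[-]
After op 4 cancel(order #2): fills=none; bids=[#3:1@105] asks=[-]
After op 5 [order #4] limit_buy(price=103, qty=8): fills=none; bids=[#3:1@105 #4:8@103] asks=[-]
After op 6 [order #5] limit_sell(price=97, qty=2): fills=#3x#5:1@105 #4x#5:1@103; bids=[#4:7@103] asks=[-]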